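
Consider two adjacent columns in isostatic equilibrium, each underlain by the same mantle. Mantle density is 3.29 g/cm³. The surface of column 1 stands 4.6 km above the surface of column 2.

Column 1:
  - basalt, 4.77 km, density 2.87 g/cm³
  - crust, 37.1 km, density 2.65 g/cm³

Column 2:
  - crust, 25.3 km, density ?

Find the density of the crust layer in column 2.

Take the compensation level at the base of the deeper column (depth z_c below the surface of column 1) and equate Σ ρ_i t_i down to z_c; mantle fills any gap and the z_c terms cancel.
Column 1: 4.77×2.87 + 37.1×2.65 + (z_c − 41.87)×3.29
Column 2: 4.6×0 + 25.3×ρ + (z_c − 4.6 − 25.3)×3.29
The z_c×3.29 term appears on both sides and cancels. Collect the known terms of each column as K = Σ(ρt)_known − 3.29 × (depth of known layers): K_1 = 112.0049 − 3.29×41.87 = −25.7474; K_2 = 0 − 3.29×(4.6 + 25.3) = −98.371.
Balance: K_1 = K_2 + 25.3×ρ, so ρ = (K_1 − K_2)/25.3 = 72.6236/25.3 = 2.87 g/cm³.

2.87 g/cm³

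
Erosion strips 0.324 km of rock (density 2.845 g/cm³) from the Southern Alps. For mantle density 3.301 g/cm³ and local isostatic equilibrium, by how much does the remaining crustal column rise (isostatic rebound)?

Unloading: uplift u = e ρ_c/ρ_m = 0.324 km × 2.845/3.301 = 0.279 km.

0.279 km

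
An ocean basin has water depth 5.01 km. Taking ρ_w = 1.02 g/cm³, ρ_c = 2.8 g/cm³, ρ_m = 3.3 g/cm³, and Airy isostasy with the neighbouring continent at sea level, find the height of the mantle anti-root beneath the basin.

17.8 km

In Airy isostatic equilibrium: replacing crust with seawater at the top is compensated by replacing crust with mantle at the base: d (ρ_c − ρ_w) = a (ρ_m − ρ_c).
a = d (ρ_c − ρ_w)/(ρ_m − ρ_c) = 5.01 km × 1.78/0.5 = 17.8 km.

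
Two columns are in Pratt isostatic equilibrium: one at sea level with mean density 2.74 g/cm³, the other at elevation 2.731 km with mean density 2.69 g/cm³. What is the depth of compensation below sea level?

ρ_ref D = ρ (D + h) → D (ρ_ref − ρ) = ρ h.
D = ρ h/(ρ_ref − ρ) = 2.69 × 2.731 km/(2.74 − 2.69) = 147 km.

147 km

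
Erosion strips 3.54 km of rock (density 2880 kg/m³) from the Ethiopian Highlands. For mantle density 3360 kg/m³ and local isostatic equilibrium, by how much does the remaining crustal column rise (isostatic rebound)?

Unloading: uplift u = e ρ_c/ρ_m = 3.54 km × 2880/3360 = 3.03 km.

3.03 km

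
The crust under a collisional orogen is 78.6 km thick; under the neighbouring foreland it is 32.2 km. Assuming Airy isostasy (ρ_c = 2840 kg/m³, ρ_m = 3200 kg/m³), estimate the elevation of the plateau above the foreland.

5.22 km

Excess crust Δ = 78.6 km − 32.2 km = 46.4 km, split between elevation h and root r with h + r = Δ.
Airy balance ρ_c h = (ρ_m − ρ_c) r gives r = h ρ_c/(ρ_m − ρ_c), so h (1 + ρ_c/(ρ_m − ρ_c)) = Δ, i.e. h = Δ (ρ_m − ρ_c)/ρ_m.
h = 46.4 km × 360/3200 = 5.22 km.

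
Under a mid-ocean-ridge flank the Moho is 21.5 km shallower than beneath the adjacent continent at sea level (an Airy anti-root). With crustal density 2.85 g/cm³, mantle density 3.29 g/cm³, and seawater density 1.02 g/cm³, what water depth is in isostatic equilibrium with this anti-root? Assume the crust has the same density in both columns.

Replacing a thickness d of crust by seawater at the top must be balanced by replacing crust with mantle at the base: d (ρ_c − ρ_w) = a (ρ_m − ρ_c).
d = a (ρ_m − ρ_c)/(ρ_c − ρ_w) = 21.5 km × 0.44/1.83 = 5.17 km.

5.17 km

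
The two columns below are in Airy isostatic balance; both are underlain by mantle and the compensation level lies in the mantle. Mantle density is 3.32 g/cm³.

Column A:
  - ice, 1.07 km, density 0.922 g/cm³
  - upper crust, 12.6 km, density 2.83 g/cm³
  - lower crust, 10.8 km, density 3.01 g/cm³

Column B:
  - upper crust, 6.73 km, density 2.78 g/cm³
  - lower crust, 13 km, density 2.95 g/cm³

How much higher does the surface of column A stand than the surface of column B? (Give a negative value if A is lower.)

1.1 km

For any compensation level in the mantle, the mantle terms cancel and isostasy reduces to e = (Σt_A − Σt_B) − (Σ(ρt)_A − Σ(ρt)_B) / ρ_m.
Σt_A = 24.47 km; Σt_B = 19.73 km; Σ(ρt)_A = 69.15254; Σ(ρt)_B = 57.0594 (in km·g/cm³).
e = (24.47 − 19.73) − (69.15254 − 57.0594) / 3.32 = 1.1 km.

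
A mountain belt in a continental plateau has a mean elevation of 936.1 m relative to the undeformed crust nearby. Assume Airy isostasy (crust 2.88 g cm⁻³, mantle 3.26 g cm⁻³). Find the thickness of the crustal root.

Balancing pressure at the compensation depth: the weight of the topography is balanced by the buoyancy of the root, ρ_c h = (ρ_m − ρ_c) r.
r = h · ρ_c / (ρ_m − ρ_c) = 936.1 m × 2.88 / (3.26 − 2.88) = 7090 m.

7090 m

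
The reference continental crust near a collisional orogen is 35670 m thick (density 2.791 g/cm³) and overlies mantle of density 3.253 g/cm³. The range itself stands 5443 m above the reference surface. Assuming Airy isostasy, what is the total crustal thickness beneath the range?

Root depth r = h ρ_c / (ρ_m − ρ_c) = 5443 m × 2.791 / 0.462 = 32880 m.
Total thickness = T + h + r = 35670 m + 5443 m + 32880 m = 74000 m.

74000 m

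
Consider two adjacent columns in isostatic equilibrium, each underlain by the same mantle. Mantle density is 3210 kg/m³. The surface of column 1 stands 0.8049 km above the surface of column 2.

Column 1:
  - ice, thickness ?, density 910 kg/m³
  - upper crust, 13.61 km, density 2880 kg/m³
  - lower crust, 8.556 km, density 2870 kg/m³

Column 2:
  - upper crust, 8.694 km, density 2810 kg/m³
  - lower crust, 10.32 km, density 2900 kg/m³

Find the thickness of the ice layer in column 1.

0.809 km

Take the compensation level at the base of the deeper column (depth z_c below the surface of column 1) and equate Σ ρ_i t_i down to z_c; mantle fills any gap and the z_c terms cancel.
Column 1: x×910 + 13.61×2880 + 8.556×2870 + (z_c − 22.166 − x)×3210
Column 2: 0.8049×0 + 8.694×2810 + 10.32×2900 + (z_c − 0.8049 − 19.014)×3210
The z_c×3210 term appears on both sides and cancels. Collect the known terms of each column as K = Σ(ρt)_known − 3210 × (depth of known layers): K_1 = 63752.52 − 3210×22.166 = −7400.34; K_2 = 54358.14 − 3210×(0.8049 + 19.014) = −9260.529.
Balance: K_1 − x×(3210 − 910) = K_2, so x = (K_1 − K_2)/(3210 − 910) = 1860.19/2300 = 0.809 km.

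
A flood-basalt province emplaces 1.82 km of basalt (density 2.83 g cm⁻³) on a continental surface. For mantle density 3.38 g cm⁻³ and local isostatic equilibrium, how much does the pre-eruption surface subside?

Subaerial loading: s = t ρ_load / ρ_m.
s = 1.82 km × 2.83/3.38 = 1.52 km.

1.52 km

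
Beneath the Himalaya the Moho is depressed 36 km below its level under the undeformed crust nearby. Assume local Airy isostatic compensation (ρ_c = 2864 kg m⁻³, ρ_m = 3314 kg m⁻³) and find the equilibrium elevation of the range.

5.66 km

Equating mass per unit area of the two columns: ρ_c h = (ρ_m − ρ_c) r.
h = r (ρ_m − ρ_c) / ρ_c = 36 km × (3314 − 2864) / 2864 = 5.66 km.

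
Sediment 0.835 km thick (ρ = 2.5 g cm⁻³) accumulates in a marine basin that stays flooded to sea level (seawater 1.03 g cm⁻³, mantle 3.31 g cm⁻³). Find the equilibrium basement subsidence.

0.538 km

Submarine loading: the sediment displaces seawater, and the subsidence is in turn flooded, so s (ρ_m − ρ_w) = t (ρ_sed − ρ_w).
s = 0.835 km × (2.5 − 1.03) / (3.31 − 1.03) = 0.538 km.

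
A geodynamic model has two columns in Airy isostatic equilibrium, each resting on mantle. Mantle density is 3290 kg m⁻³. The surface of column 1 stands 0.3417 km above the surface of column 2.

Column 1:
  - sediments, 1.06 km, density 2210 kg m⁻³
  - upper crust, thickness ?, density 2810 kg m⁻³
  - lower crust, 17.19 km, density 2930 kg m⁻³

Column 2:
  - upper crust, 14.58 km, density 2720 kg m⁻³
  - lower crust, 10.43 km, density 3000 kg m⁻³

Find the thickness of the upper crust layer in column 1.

10.7 km

Take the compensation level at the base of the deeper column (depth z_c below the surface of column 1) and equate Σ ρ_i t_i down to z_c; mantle fills any gap and the z_c terms cancel.
Column 1: 1.06×2210 + x×2810 + 17.19×2930 + (z_c − 18.25 − x)×3290
Column 2: 0.3417×0 + 14.58×2720 + 10.43×3000 + (z_c − 0.3417 − 25.01)×3290
The z_c×3290 term appears on both sides and cancels. Collect the known terms of each column as K = Σ(ρt)_known − 3290 × (depth of known layers): K_1 = 52709.3 − 3290×18.25 = −7333.2; K_2 = 70947.6 − 3290×(0.3417 + 25.01) = −12459.493.
Balance: K_1 − x×(3290 − 2810) = K_2, so x = (K_1 − K_2)/(3290 − 2810) = 5126.29/480 = 10.7 km.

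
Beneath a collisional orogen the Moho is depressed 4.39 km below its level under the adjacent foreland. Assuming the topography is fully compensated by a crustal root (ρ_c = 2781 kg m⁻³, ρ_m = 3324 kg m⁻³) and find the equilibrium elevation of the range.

0.857 km

In Airy isostatic equilibrium: ρ_c h = (ρ_m − ρ_c) r.
h = r (ρ_m − ρ_c) / ρ_c = 4.39 km × (3324 − 2781) / 2781 = 0.857 km.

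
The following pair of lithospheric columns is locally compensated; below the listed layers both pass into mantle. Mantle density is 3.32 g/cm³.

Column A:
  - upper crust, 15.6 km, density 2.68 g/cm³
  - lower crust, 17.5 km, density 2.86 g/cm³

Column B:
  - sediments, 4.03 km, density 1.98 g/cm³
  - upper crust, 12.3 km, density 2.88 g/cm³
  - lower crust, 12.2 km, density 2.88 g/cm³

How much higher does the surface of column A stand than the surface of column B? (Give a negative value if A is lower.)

For any compensation level in the mantle, the mantle terms cancel and isostasy reduces to e = (Σt_A − Σt_B) − (Σ(ρt)_A − Σ(ρt)_B) / ρ_m.
Σt_A = 33.1 km; Σt_B = 28.53 km; Σ(ρt)_A = 91.858; Σ(ρt)_B = 78.5394 (in km·g/cm³).
e = (33.1 − 28.53) − (91.858 − 78.5394) / 3.32 = 0.558 km.

0.558 km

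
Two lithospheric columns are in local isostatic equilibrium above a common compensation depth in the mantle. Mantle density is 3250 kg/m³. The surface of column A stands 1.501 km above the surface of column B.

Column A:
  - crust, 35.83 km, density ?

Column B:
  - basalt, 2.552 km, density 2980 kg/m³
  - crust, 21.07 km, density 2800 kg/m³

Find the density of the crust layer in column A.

2830 kg/m³

Take the compensation level at the base of the deeper column (depth z_c below the surface of column A) and equate Σ ρ_i t_i down to z_c; mantle fills any gap and the z_c terms cancel.
Column A: 35.83×ρ + (z_c − 35.83)×3250
Column B: 1.501×0 + 2.552×2980 + 21.07×2800 + (z_c − 1.501 − 23.622)×3250
The z_c×3250 term appears on both sides and cancels. Collect the known terms of each column as K = Σ(ρt)_known − 3250 × (depth of known layers): K_A = 0 − 3250×35.83 = −116447.5; K_B = 66600.96 − 3250×(1.501 + 23.622) = −15048.79.
Balance: K_A + 35.83×ρ = K_B, so ρ = (K_B − K_A)/35.83 = 101399/35.83 = 2830 kg/m³.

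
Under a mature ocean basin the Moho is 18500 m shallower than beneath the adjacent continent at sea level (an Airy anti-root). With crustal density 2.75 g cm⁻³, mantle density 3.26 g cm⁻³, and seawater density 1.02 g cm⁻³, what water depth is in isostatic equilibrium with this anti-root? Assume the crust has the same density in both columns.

5450 m

Replacing a thickness d of crust by seawater at the top must be balanced by replacing crust with mantle at the base: d (ρ_c − ρ_w) = a (ρ_m − ρ_c).
d = a (ρ_m − ρ_c)/(ρ_c − ρ_w) = 18500 m × 0.51/1.73 = 5450 m.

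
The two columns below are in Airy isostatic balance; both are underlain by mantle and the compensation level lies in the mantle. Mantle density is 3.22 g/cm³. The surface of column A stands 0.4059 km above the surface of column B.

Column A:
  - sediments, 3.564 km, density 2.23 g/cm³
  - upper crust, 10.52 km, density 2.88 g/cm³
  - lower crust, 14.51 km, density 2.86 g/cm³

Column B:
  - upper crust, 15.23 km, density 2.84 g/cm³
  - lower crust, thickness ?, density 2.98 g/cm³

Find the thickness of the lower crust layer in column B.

21.8 km

Take the compensation level at the base of the deeper column (depth z_c below the surface of column A) and equate Σ ρ_i t_i down to z_c; mantle fills any gap and the z_c terms cancel.
Column A: 3.564×2.23 + 10.52×2.88 + 14.51×2.86 + (z_c − 28.594)×3.22
Column B: 0.4059×0 + 15.23×2.84 + x×2.98 + (z_c − 0.4059 − 15.23 − x)×3.22
The z_c×3.22 term appears on both sides and cancels. Collect the known terms of each column as K = Σ(ρt)_known − 3.22 × (depth of known layers): K_A = 79.74392 − 3.22×28.594 = −12.32876; K_B = 43.2532 − 3.22×(0.4059 + 15.23) = −7.094398.
Balance: K_A = K_B − x×(3.22 − 2.98), so x = (K_B − K_A)/(3.22 − 2.98) = 5.23436/0.24 = 21.8 km.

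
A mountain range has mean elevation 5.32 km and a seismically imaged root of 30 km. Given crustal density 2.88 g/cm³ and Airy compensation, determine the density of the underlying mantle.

3.39 g/cm³

Airy balance: ρ_c h = (ρ_m − ρ_c) r → ρ_m = ρ_c (1 + h/r).
ρ_m = 2.88 × (1 + 5.32 km/30 km) = 3.39 g/cm³.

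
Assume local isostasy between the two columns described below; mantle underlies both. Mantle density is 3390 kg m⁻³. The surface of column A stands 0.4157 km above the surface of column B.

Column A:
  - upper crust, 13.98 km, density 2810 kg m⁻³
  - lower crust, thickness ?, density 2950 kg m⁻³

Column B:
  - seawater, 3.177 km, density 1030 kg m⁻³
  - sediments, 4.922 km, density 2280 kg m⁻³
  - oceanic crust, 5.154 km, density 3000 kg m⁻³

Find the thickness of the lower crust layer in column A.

18.8 km

Take the compensation level at the base of the deeper column (depth z_c below the surface of column A) and equate Σ ρ_i t_i down to z_c; mantle fills any gap and the z_c terms cancel.
Column A: 13.98×2810 + x×2950 + (z_c − 13.98 − x)×3390
Column B: 0.4157×0 + 3.177×1030 + 4.922×2280 + 5.154×3000 + (z_c − 0.4157 − 13.253)×3390
The z_c×3390 term appears on both sides and cancels. Collect the known terms of each column as K = Σ(ρt)_known − 3390 × (depth of known layers): K_A = 39283.8 − 3390×13.98 = −8108.4; K_B = 29956.47 − 3390×(0.4157 + 13.253) = −16380.423.
Balance: K_A − x×(3390 − 2950) = K_B, so x = (K_A − K_B)/(3390 − 2950) = 8272.02/440 = 18.8 km.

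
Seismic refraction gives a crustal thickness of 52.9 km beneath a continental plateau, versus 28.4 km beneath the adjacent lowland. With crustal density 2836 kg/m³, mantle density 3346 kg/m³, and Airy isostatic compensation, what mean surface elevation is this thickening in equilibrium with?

Excess crust Δ = 52.9 km − 28.4 km = 24.5 km, split between elevation h and root r with h + r = Δ.
Airy balance ρ_c h = (ρ_m − ρ_c) r gives r = h ρ_c/(ρ_m − ρ_c), so h (1 + ρ_c/(ρ_m − ρ_c)) = Δ, i.e. h = Δ (ρ_m − ρ_c)/ρ_m.
h = 24.5 km × 510/3346 = 3.73 km.

3.73 km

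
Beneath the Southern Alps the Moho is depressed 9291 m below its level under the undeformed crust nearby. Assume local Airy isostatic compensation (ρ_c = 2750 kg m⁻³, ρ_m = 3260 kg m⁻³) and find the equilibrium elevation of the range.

By Archimedes' principle applied to the lithosphere: ρ_c h = (ρ_m − ρ_c) r.
h = r (ρ_m − ρ_c) / ρ_c = 9291 m × (3260 − 2750) / 2750 = 1720 m.

1720 m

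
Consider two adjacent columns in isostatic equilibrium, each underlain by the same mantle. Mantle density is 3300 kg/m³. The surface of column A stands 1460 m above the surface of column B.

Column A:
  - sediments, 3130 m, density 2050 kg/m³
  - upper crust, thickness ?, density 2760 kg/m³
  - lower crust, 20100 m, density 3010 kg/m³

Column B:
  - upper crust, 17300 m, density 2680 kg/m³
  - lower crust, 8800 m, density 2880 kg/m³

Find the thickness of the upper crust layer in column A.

17600 m

Take the compensation level at the base of the deeper column (depth z_c below the surface of column A) and equate Σ ρ_i t_i down to z_c; mantle fills any gap and the z_c terms cancel.
Column A: 3130×2050 + x×2760 + 20100×3010 + (z_c − 23230 − x)×3300
Column B: 1460×0 + 17300×2680 + 8800×2880 + (z_c − 1460 − 26100)×3300
The z_c×3300 term appears on both sides and cancels. Collect the known terms of each column as K = Σ(ρt)_known − 3300 × (depth of known layers): K_A = 66917500 − 3300×23230 = −9741500; K_B = 71708000 − 3300×(1460 + 26100) = −19240000.
Balance: K_A − x×(3300 − 2760) = K_B, so x = (K_A − K_B)/(3300 − 2760) = 9498500/540 = 17600 m.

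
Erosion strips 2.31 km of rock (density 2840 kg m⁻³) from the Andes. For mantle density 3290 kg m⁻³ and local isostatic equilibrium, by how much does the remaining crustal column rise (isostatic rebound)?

1.99 km

Unloading: uplift u = e ρ_c/ρ_m = 2.31 km × 2840/3290 = 1.99 km.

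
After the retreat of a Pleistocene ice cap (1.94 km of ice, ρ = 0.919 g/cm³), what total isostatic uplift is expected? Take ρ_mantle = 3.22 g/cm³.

Removing the load lets mantle flow back in; uplift u satisfies ρ_ice t = ρ_m u.
u = t ρ_ice/ρ_m = 1.94 km × 0.919/3.22 = 0.554 km.

0.554 km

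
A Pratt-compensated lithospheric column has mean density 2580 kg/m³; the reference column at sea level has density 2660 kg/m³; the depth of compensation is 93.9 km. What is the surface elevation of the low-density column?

ρ_ref D = ρ (D + h) → h = D (ρ_ref − ρ)/ρ.
h = 93.9 km × (2660 − 2580)/2580 = 2.91 km.

2.91 km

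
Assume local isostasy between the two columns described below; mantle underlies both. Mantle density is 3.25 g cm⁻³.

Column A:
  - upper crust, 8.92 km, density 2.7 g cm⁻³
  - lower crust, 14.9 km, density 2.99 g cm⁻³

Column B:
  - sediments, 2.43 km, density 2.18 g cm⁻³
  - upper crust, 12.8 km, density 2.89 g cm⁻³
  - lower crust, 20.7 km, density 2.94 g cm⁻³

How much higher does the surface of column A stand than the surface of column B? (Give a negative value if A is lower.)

For any compensation level in the mantle, the mantle terms cancel and isostasy reduces to e = (Σt_A − Σt_B) − (Σ(ρt)_A − Σ(ρt)_B) / ρ_m.
Σt_A = 23.82 km; Σt_B = 35.93 km; Σ(ρt)_A = 68.635; Σ(ρt)_B = 103.1474 (in km·g cm⁻³).
e = (23.82 − 35.93) − (68.635 − 103.1474) / 3.25 = −1.49 km.

−1.49 km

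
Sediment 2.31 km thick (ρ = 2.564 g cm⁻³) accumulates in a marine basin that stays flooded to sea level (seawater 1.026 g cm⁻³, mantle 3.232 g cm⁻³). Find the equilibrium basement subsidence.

1.61 km

Submarine loading: the sediment displaces seawater, and the subsidence is in turn flooded, so s (ρ_m − ρ_w) = t (ρ_sed − ρ_w).
s = 2.31 km × (2.564 − 1.026) / (3.232 − 1.026) = 1.61 km.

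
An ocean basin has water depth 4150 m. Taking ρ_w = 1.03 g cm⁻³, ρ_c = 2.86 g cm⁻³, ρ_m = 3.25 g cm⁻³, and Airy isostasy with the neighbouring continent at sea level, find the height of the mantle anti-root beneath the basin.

For local isostatic compensation: replacing crust with seawater at the top is compensated by replacing crust with mantle at the base: d (ρ_c − ρ_w) = a (ρ_m − ρ_c).
a = d (ρ_c − ρ_w)/(ρ_m − ρ_c) = 4150 m × 1.83/0.39 = 19500 m.

19500 m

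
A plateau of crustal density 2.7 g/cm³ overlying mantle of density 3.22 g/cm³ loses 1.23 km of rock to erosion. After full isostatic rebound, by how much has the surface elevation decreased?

0.199 km

Rebound u = e ρ_c/ρ_m = 1.23 km × 2.7/3.22 = 1.031 km.
Net surface drop = e − u = 1.23 km − 1.031 km = e (ρ_m − ρ_c)/ρ_m = 0.199 km.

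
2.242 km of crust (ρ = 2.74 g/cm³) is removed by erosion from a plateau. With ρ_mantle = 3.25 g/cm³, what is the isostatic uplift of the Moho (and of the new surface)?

1.89 km

Unloading: uplift u = e ρ_c/ρ_m = 2.242 km × 2.74/3.25 = 1.89 km.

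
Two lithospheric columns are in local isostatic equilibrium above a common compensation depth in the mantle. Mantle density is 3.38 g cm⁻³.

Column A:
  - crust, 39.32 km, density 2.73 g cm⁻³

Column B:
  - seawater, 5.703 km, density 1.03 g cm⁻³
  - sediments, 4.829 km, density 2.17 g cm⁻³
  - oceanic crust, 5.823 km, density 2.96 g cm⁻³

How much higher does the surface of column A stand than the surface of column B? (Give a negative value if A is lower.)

For any compensation level in the mantle, the mantle terms cancel and isostasy reduces to e = (Σt_A − Σt_B) − (Σ(ρt)_A − Σ(ρt)_B) / ρ_m.
Σt_A = 39.32 km; Σt_B = 16.355 km; Σ(ρt)_A = 107.3436; Σ(ρt)_B = 33.5891 (in km·g cm⁻³).
e = (39.32 − 16.355) − (107.3436 − 33.5891) / 3.38 = 1.14 km.

1.14 km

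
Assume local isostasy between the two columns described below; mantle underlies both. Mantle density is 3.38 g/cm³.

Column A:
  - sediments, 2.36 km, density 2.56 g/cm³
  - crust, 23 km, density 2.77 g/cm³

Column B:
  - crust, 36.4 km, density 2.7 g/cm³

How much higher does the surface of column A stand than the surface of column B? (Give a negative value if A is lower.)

For any compensation level in the mantle, the mantle terms cancel and isostasy reduces to e = (Σt_A − Σt_B) − (Σ(ρt)_A − Σ(ρt)_B) / ρ_m.
Σt_A = 25.36 km; Σt_B = 36.4 km; Σ(ρt)_A = 69.7516; Σ(ρt)_B = 98.28 (in km·g/cm³).
e = (25.36 − 36.4) − (69.7516 − 98.28) / 3.38 = −2.6 km.

−2.6 km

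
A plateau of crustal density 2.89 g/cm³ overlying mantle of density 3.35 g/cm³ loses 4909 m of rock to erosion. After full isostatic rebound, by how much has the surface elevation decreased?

Rebound u = e ρ_c/ρ_m = 4909 m × 2.89/3.35 = 4235 m.
Net surface drop = e − u = 4909 m − 4235 m = e (ρ_m − ρ_c)/ρ_m = 674 m.

674 m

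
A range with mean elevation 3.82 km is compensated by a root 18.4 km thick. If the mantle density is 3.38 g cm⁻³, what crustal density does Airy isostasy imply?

2.8 g cm⁻³

ρ_c h = (ρ_m − ρ_c) r → ρ_c (h + r) = ρ_m r → ρ_c = ρ_m r / (h + r).
ρ_c = 3.38 × 18.4 km / (3.82 km + 18.4 km) = 2.8 g cm⁻³.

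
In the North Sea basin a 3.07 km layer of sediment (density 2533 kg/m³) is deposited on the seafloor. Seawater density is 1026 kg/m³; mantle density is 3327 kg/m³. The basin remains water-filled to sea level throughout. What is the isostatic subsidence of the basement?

2.01 km

Submarine loading: the sediment displaces seawater, and the subsidence is in turn flooded, so s (ρ_m − ρ_w) = t (ρ_sed − ρ_w).
s = 3.07 km × (2533 − 1026) / (3327 − 1026) = 2.01 km.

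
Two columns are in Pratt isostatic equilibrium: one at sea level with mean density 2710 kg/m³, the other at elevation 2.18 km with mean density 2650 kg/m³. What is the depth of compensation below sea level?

ρ_ref D = ρ (D + h) → D (ρ_ref − ρ) = ρ h.
D = ρ h/(ρ_ref − ρ) = 2650 × 2.18 km/(2710 − 2650) = 96.3 km.

96.3 km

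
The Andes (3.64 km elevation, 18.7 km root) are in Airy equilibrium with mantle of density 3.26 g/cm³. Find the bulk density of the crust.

ρ_c h = (ρ_m − ρ_c) r → ρ_c (h + r) = ρ_m r → ρ_c = ρ_m r / (h + r).
ρ_c = 3.26 × 18.7 km / (3.64 km + 18.7 km) = 2.73 g/cm³.

2.73 g/cm³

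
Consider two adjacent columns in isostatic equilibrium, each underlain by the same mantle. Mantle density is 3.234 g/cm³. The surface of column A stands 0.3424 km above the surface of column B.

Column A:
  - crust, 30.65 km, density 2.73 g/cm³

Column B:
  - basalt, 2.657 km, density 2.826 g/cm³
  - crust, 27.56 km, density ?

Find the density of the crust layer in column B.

2.75 g/cm³

Take the compensation level at the base of the deeper column (depth z_c below the surface of column A) and equate Σ ρ_i t_i down to z_c; mantle fills any gap and the z_c terms cancel.
Column A: 30.65×2.73 + (z_c − 30.65)×3.234
Column B: 0.3424×0 + 2.657×2.826 + 27.56×ρ + (z_c − 0.3424 − 30.217)×3.234
The z_c×3.234 term appears on both sides and cancels. Collect the known terms of each column as K = Σ(ρt)_known − 3.234 × (depth of known layers): K_A = 83.6745 − 3.234×30.65 = −15.4476; K_B = 7.508682 − 3.234×(0.3424 + 30.217) = −91.3204176.
Balance: K_A = K_B + 27.56×ρ, so ρ = (K_A − K_B)/27.56 = 75.8728/27.56 = 2.75 g/cm³.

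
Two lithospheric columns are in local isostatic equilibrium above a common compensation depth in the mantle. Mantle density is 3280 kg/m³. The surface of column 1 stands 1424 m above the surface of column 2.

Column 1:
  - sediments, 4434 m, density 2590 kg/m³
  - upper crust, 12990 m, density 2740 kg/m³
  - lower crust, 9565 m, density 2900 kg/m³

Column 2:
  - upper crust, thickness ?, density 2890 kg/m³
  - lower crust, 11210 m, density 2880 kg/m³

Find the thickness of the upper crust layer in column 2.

Take the compensation level at the base of the deeper column (depth z_c below the surface of column 1) and equate Σ ρ_i t_i down to z_c; mantle fills any gap and the z_c terms cancel.
Column 1: 4434×2590 + 12990×2740 + 9565×2900 + (z_c − 26989)×3280
Column 2: 1424×0 + x×2890 + 11210×2880 + (z_c − 1424 − 11210 − x)×3280
The z_c×3280 term appears on both sides and cancels. Collect the known terms of each column as K = Σ(ρt)_known − 3280 × (depth of known layers): K_1 = 74815160 − 3280×26989 = −13708760; K_2 = 32284800 − 3280×(1424 + 11210) = −9154720.
Balance: K_1 = K_2 − x×(3280 − 2890), so x = (K_2 − K_1)/(3280 − 2890) = 4554040/390 = 11700 m.

11700 m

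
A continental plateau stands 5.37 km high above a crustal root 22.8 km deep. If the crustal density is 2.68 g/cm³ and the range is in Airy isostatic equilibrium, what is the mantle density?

Airy balance: ρ_c h = (ρ_m − ρ_c) r → ρ_m = ρ_c (1 + h/r).
ρ_m = 2.68 × (1 + 5.37 km/22.8 km) = 3.31 g/cm³.

3.31 g/cm³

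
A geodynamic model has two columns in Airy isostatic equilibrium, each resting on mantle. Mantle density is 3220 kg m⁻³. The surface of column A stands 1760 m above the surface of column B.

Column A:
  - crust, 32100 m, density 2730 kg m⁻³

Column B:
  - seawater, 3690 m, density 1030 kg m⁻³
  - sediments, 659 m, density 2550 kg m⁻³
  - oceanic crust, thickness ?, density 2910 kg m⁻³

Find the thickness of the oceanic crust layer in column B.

4970 m

Take the compensation level at the base of the deeper column (depth z_c below the surface of column A) and equate Σ ρ_i t_i down to z_c; mantle fills any gap and the z_c terms cancel.
Column A: 32100×2730 + (z_c − 32100)×3220
Column B: 1760×0 + 3690×1030 + 659×2550 + x×2910 + (z_c − 1760 − 4349 − x)×3220
The z_c×3220 term appears on both sides and cancels. Collect the known terms of each column as K = Σ(ρt)_known − 3220 × (depth of known layers): K_A = 87633000 − 3220×32100 = −15729000; K_B = 5481150 − 3220×(1760 + 4349) = −14189830.
Balance: K_A = K_B − x×(3220 − 2910), so x = (K_B − K_A)/(3220 − 2910) = 1539170/310 = 4970 m.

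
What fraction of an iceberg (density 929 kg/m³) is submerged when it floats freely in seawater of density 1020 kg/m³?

91.1%

Submerged fraction = ρ_obj/ρ_fluid = 929/1020 = 91.1%.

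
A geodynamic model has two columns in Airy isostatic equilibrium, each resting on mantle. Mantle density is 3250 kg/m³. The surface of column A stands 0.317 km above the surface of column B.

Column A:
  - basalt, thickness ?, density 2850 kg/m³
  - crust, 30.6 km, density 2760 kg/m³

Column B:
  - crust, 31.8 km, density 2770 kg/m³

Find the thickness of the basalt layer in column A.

3.25 km

Take the compensation level at the base of the deeper column (depth z_c below the surface of column A) and equate Σ ρ_i t_i down to z_c; mantle fills any gap and the z_c terms cancel.
Column A: x×2850 + 30.6×2760 + (z_c − 30.6 − x)×3250
Column B: 0.317×0 + 31.8×2770 + (z_c − 0.317 − 31.8)×3250
The z_c×3250 term appears on both sides and cancels. Collect the known terms of each column as K = Σ(ρt)_known − 3250 × (depth of known layers): K_A = 84456 − 3250×30.6 = −14994; K_B = 88086 − 3250×(0.317 + 31.8) = −16294.25.
Balance: K_A − x×(3250 − 2850) = K_B, so x = (K_A − K_B)/(3250 − 2850) = 1300.25/400 = 3.25 km.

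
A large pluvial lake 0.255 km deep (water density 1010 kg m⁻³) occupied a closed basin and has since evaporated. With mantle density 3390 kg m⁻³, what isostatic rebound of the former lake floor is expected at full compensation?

u = d ρ_w/ρ_m = 0.255 km × 1010/3390 = 0.076 km.

0.076 km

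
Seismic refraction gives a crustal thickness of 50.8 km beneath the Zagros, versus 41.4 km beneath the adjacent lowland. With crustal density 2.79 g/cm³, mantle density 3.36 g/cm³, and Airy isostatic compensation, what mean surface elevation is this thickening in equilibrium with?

1.59 km

Excess crust Δ = 50.8 km − 41.4 km = 9.4 km, split between elevation h and root r with h + r = Δ.
Airy balance ρ_c h = (ρ_m − ρ_c) r gives r = h ρ_c/(ρ_m − ρ_c), so h (1 + ρ_c/(ρ_m − ρ_c)) = Δ, i.e. h = Δ (ρ_m − ρ_c)/ρ_m.
h = 9.4 km × 0.57/3.36 = 1.59 km.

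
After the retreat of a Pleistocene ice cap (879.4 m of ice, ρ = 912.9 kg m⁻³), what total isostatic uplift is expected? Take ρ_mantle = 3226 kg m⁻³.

249 m

Removing the load lets mantle flow back in; uplift u satisfies ρ_ice t = ρ_m u.
u = t ρ_ice/ρ_m = 879.4 m × 912.9/3226 = 249 m.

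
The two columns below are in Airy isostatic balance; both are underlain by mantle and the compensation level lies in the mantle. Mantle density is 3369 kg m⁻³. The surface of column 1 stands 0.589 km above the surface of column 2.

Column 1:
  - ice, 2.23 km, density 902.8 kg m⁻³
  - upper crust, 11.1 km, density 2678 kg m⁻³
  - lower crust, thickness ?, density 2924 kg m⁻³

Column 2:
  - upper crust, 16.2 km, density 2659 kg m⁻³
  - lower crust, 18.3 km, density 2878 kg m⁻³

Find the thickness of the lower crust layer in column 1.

20.9 km

Take the compensation level at the base of the deeper column (depth z_c below the surface of column 1) and equate Σ ρ_i t_i down to z_c; mantle fills any gap and the z_c terms cancel.
Column 1: 2.23×902.8 + 11.1×2678 + x×2924 + (z_c − 13.33 − x)×3369
Column 2: 0.589×0 + 16.2×2659 + 18.3×2878 + (z_c − 0.589 − 34.5)×3369
The z_c×3369 term appears on both sides and cancels. Collect the known terms of each column as K = Σ(ρt)_known − 3369 × (depth of known layers): K_1 = 31739.044 − 3369×13.33 = −13169.726; K_2 = 95743.2 − 3369×(0.589 + 34.5) = −22471.641.
Balance: K_1 − x×(3369 − 2924) = K_2, so x = (K_1 − K_2)/(3369 − 2924) = 9301.92/445 = 20.9 km.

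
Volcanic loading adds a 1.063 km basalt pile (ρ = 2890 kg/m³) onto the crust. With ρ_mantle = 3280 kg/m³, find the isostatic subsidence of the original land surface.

Subaerial loading: s = t ρ_load / ρ_m.
s = 1.063 km × 2890/3280 = 0.937 km.

0.937 km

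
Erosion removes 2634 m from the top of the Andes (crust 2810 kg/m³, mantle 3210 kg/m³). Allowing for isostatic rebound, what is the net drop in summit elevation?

328 m

Rebound u = e ρ_c/ρ_m = 2634 m × 2810/3210 = 2306 m.
Net surface drop = e − u = 2634 m − 2306 m = e (ρ_m − ρ_c)/ρ_m = 328 m.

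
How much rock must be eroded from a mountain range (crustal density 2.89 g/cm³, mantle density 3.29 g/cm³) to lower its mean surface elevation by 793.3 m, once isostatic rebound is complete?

Net drop Δ = e − u = e − e ρ_c/ρ_m = e (ρ_m − ρ_c)/ρ_m.
e = Δ ρ_m/(ρ_m − ρ_c) = 793.3 m × 3.29/0.4 = 6520 m.

6520 m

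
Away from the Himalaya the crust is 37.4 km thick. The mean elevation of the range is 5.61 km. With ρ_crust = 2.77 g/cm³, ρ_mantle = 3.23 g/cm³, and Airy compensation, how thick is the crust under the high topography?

Root depth r = h ρ_c / (ρ_m − ρ_c) = 5.61 km × 2.77 / 0.46 = 33.78 km.
Total thickness = T + h + r = 37.4 km + 5.61 km + 33.78 km = 76.8 km.

76.8 km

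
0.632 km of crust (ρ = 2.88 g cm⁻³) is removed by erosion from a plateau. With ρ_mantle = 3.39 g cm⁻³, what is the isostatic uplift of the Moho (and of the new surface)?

Unloading: uplift u = e ρ_c/ρ_m = 0.632 km × 2.88/3.39 = 0.537 km.

0.537 km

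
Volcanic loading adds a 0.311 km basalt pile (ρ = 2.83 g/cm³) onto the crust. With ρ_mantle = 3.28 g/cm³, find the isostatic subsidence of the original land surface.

Subaerial loading: s = t ρ_load / ρ_m.
s = 0.311 km × 2.83/3.28 = 0.268 km.

0.268 km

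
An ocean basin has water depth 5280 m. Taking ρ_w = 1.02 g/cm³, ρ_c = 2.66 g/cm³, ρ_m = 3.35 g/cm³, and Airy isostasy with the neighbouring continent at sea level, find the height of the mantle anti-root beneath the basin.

12500 m

In Airy isostatic equilibrium: replacing crust with seawater at the top is compensated by replacing crust with mantle at the base: d (ρ_c − ρ_w) = a (ρ_m − ρ_c).
a = d (ρ_c − ρ_w)/(ρ_m − ρ_c) = 5280 m × 1.64/0.69 = 12500 m.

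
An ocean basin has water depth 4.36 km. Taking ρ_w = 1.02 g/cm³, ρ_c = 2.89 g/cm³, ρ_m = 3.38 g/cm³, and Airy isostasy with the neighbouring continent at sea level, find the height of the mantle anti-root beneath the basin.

For local isostatic compensation: replacing crust with seawater at the top is compensated by replacing crust with mantle at the base: d (ρ_c − ρ_w) = a (ρ_m − ρ_c).
a = d (ρ_c − ρ_w)/(ρ_m − ρ_c) = 4.36 km × 1.87/0.49 = 16.6 km.

16.6 km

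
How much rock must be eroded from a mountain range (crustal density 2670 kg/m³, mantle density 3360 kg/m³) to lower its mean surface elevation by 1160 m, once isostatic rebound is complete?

Net drop Δ = e − u = e − e ρ_c/ρ_m = e (ρ_m − ρ_c)/ρ_m.
e = Δ ρ_m/(ρ_m − ρ_c) = 1160 m × 3360/690 = 5650 m.

5650 m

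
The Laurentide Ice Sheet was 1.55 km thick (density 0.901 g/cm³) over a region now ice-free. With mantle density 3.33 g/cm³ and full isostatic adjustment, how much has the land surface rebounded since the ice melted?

0.419 km

Removing the load lets mantle flow back in; uplift u satisfies ρ_ice t = ρ_m u.
u = t ρ_ice/ρ_m = 1.55 km × 0.901/3.33 = 0.419 km.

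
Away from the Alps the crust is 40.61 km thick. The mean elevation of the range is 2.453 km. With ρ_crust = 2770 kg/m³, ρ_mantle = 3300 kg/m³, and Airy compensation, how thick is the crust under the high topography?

55.9 km

Root depth r = h ρ_c / (ρ_m − ρ_c) = 2.453 km × 2770 / 530 = 12.82 km.
Total thickness = T + h + r = 40.61 km + 2.453 km + 12.82 km = 55.9 km.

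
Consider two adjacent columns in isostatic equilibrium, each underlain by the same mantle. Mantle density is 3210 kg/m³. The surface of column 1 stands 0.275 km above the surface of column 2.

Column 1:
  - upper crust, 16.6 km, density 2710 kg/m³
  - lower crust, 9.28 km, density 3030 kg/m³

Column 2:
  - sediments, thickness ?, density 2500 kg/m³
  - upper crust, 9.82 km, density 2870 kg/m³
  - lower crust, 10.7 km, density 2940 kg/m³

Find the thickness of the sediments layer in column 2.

4.03 km

Take the compensation level at the base of the deeper column (depth z_c below the surface of column 1) and equate Σ ρ_i t_i down to z_c; mantle fills any gap and the z_c terms cancel.
Column 1: 16.6×2710 + 9.28×3030 + (z_c − 25.88)×3210
Column 2: 0.275×0 + x×2500 + 9.82×2870 + 10.7×2940 + (z_c − 0.275 − 20.52 − x)×3210
The z_c×3210 term appears on both sides and cancels. Collect the known terms of each column as K = Σ(ρt)_known − 3210 × (depth of known layers): K_1 = 73104.4 − 3210×25.88 = −9970.4; K_2 = 59641.4 − 3210×(0.275 + 20.52) = −7110.55.
Balance: K_1 = K_2 − x×(3210 − 2500), so x = (K_2 − K_1)/(3210 − 2500) = 2859.85/710 = 4.03 km.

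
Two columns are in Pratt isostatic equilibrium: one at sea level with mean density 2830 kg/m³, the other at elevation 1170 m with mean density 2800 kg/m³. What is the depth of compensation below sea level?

ρ_ref D = ρ (D + h) → D (ρ_ref − ρ) = ρ h.
D = ρ h/(ρ_ref − ρ) = 2800 × 1170 m/(2830 − 2800) = 109000 m.

109000 m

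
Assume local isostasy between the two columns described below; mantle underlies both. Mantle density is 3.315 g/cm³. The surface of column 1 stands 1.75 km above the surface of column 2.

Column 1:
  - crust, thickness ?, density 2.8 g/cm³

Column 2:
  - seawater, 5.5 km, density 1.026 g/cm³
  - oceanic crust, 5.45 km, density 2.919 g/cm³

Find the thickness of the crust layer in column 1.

Take the compensation level at the base of the deeper column (depth z_c below the surface of column 1) and equate Σ ρ_i t_i down to z_c; mantle fills any gap and the z_c terms cancel.
Column 1: x×2.8 + (z_c − 0 − x)×3.315
Column 2: 1.75×0 + 5.5×1.026 + 5.45×2.919 + (z_c − 1.75 − 10.95)×3.315
The z_c×3.315 term appears on both sides and cancels. Collect the known terms of each column as K = Σ(ρt)_known − 3.315 × (depth of known layers): K_1 = 0 − 3.315×0 = 0; K_2 = 21.55155 − 3.315×(1.75 + 10.95) = −20.54895.
Balance: K_1 − x×(3.315 − 2.8) = K_2, so x = (K_1 − K_2)/(3.315 − 2.8) = 20.5489/0.515 = 39.9 km.

39.9 km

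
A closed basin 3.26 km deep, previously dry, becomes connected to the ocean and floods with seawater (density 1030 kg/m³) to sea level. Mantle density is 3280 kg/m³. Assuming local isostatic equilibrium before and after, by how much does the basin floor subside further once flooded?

After flooding the water column is d + s deep. Its weight must equal the weight of mantle displaced by the extra subsidence s: (d + s) ρ_w = s ρ_m.
s = d ρ_w / (ρ_m − ρ_w) = 3.26 km × 1030/(3280 − 1030) = 1.49 km.

1.49 km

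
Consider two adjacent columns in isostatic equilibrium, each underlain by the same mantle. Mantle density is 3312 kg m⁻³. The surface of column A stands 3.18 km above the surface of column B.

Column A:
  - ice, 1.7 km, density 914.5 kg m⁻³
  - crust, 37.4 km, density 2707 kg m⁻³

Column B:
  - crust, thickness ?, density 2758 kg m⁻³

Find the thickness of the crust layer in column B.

Take the compensation level at the base of the deeper column (depth z_c below the surface of column A) and equate Σ ρ_i t_i down to z_c; mantle fills any gap and the z_c terms cancel.
Column A: 1.7×914.5 + 37.4×2707 + (z_c − 39.1)×3312
Column B: 3.18×0 + x×2758 + (z_c − 3.18 − 0 − x)×3312
The z_c×3312 term appears on both sides and cancels. Collect the known terms of each column as K = Σ(ρt)_known − 3312 × (depth of known layers): K_A = 102796.45 − 3312×39.1 = −26702.75; K_B = 0 − 3312×(3.18 + 0) = −10532.16.
Balance: K_A = K_B − x×(3312 − 2758), so x = (K_B − K_A)/(3312 − 2758) = 16170.6/554 = 29.2 km.

29.2 km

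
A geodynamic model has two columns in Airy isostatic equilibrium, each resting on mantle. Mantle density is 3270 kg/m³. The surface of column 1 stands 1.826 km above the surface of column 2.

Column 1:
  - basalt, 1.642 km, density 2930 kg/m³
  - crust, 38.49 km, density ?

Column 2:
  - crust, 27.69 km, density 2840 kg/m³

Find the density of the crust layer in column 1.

Take the compensation level at the base of the deeper column (depth z_c below the surface of column 1) and equate Σ ρ_i t_i down to z_c; mantle fills any gap and the z_c terms cancel.
Column 1: 1.642×2930 + 38.49×ρ + (z_c − 40.132)×3270
Column 2: 1.826×0 + 27.69×2840 + (z_c − 1.826 − 27.69)×3270
The z_c×3270 term appears on both sides and cancels. Collect the known terms of each column as K = Σ(ρt)_known − 3270 × (depth of known layers): K_1 = 4811.06 − 3270×40.132 = −126420.58; K_2 = 78639.6 − 3270×(1.826 + 27.69) = −17877.72.
Balance: K_1 + 38.49×ρ = K_2, so ρ = (K_2 − K_1)/38.49 = 108543/38.49 = 2820 kg/m³.

2820 kg/m³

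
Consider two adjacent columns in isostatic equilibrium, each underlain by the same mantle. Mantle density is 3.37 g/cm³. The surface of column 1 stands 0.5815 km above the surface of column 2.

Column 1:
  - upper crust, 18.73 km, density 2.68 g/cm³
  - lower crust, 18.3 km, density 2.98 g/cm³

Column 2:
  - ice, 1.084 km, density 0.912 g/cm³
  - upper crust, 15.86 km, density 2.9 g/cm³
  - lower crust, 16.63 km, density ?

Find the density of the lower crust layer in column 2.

Take the compensation level at the base of the deeper column (depth z_c below the surface of column 1) and equate Σ ρ_i t_i down to z_c; mantle fills any gap and the z_c terms cancel.
Column 1: 18.73×2.68 + 18.3×2.98 + (z_c − 37.03)×3.37
Column 2: 0.5815×0 + 1.084×0.912 + 15.86×2.9 + 16.63×ρ + (z_c − 0.5815 − 33.574)×3.37
The z_c×3.37 term appears on both sides and cancels. Collect the known terms of each column as K = Σ(ρt)_known − 3.37 × (depth of known layers): K_1 = 104.7304 − 3.37×37.03 = −20.0607; K_2 = 46.982608 − 3.37×(0.5815 + 33.574) = −68.121427.
Balance: K_1 = K_2 + 16.63×ρ, so ρ = (K_1 − K_2)/16.63 = 48.0607/16.63 = 2.89 g/cm³.

2.89 g/cm³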